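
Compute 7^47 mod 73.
Using repeated squaring. 47 = 32 + 8 + 4 + 2 + 1 (binary 101111). Repeated squaring mod 73: 7^1 ≡ 7; 7^2 ≡ 7² = 49 ≡ 49; 7^4 ≡ 49² = 2401 ≡ 65; 7^8 ≡ 65² = 4225 ≡ 64; 7^16 ≡ 64² = 4096 ≡ 8; 7^32 ≡ 8² = 64 ≡ 64. Multiply: 7^47 = 7^32 × 7^8 × 7^4 × 7^2 × 7^1 ≡ 64 × 64 × 65 × 49 × 7 (mod 73): 64 × 64 = 4096 ≡ 8; 8 × 65 = 520 ≡ 9; 9 × 49 = 441 ≡ 3; 3 × 7 = 21 ≡ 21. So 7^47 ≡ 21 (mod 73).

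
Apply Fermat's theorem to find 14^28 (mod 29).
By Fermat's Little Theorem, 14^{28} ≡ 1 (mod 29) since 29 is prime and gcd(14, 29) = 1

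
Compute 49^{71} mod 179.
65

Using successive squaring:
Binary expansion of 71: 1000111
Powers of 49 mod 179 (each is the square of the previous):
  49^1 ≡ 49 (mod 179)
  49^2 ≡ 49² = 2401 ≡ 74 (mod 179)
  49^4 ≡ 74² = 5476 ≡ 106 (mod 179)
  49^8 ≡ 106² = 11236 ≡ 138 (mod 179)
  49^16 ≡ 138² = 19044 ≡ 70 (mod 179)
  49^32 ≡ 70² = 4900 ≡ 67 (mod 179)
  49^64 ≡ 67² = 4489 ≡ 14 (mod 179)
71 = 64 + 4 + 2 + 1, so 49^71 = 49^64 × 49^4 × 49^2 × 49^1 ≡ 14 × 106 × 74 × 49 (mod 179)
Multiplying step by step:
  14 × 106 = 1484 ≡ 52 (mod 179)
  52 × 74 = 3848 ≡ 89 (mod 179)
  89 × 49 = 4361 ≡ 65 (mod 179)
Result: 49^71 ≡ 65 (mod 179)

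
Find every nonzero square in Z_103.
QRs mod 103: {1, 2, 4, 7, 8, 9, 13, 14, 15, 16, 17, 18, 19, 23, 25, 26, 28, 29, 30, 32, 33, 34, 36, 38, 41, 46, 49, 50, 52, 55, 56, 58, 59, 60, 61, 63, 64, 66, 68, 72, 76, 79, 81, 82, 83, 91, 92, 93, 97, 98, 100}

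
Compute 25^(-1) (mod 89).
25^(-1) ≡ 57 (mod 89). Verification: 25 × 57 = 1425 ≡ 1 (mod 89)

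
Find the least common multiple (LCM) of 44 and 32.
352

First find GCD(44, 32) using the Euclidean algorithm:
44 = 1 × 32 + 12
32 = 2 × 12 + 8
12 = 1 × 8 + 4
8 = 2 × 4 + 0
GCD(44, 32) = 4

LCM formula: LCM(a, b) = (a × b) / GCD(a, b)
LCM(44, 32) = (44 × 32) / 4
LCM(44, 32) = 1408 / 4
LCM(44, 32) = 352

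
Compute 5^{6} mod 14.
1

Using successive squaring:
Binary expansion of 6: 110
Powers of 5 mod 14 (each is the square of the previous):
  5^1 ≡ 5 (mod 14)
  5^2 ≡ 5² = 25 ≡ 11 (mod 14)
  5^4 ≡ 11² = 121 ≡ 9 (mod 14)
6 = 4 + 2, so 5^6 = 5^4 × 5^2 ≡ 9 × 11 (mod 14)
Multiplying step by step:
  9 × 11 = 99 ≡ 1 (mod 14)
Result: 5^6 ≡ 1 (mod 14)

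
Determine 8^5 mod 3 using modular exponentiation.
8 ≡ 2 (mod 3). 5 = 4 + 1 (binary 101). Repeated squaring mod 3: 2^1 ≡ 2; 2^2 ≡ 2² = 4 ≡ 1; 2^4 ≡ 1² = 1 ≡ 1. Multiply: 8^5 ≡ 2^4 × 2^1 ≡ 1 × 2 (mod 3): 1 × 2 = 2 ≡ 2. So 8^5 ≡ 2 (mod 3).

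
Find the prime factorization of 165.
3 × 5 × 11

Divide by primes starting from smallest:
165 ÷ 3 = 55
55 ÷ 5 = 11
11 ÷ 11 = 1

165 = 3 × 5 × 11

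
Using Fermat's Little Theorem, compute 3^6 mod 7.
By Fermat's Little Theorem, 3^{6} ≡ 1 (mod 7) since 7 is prime and gcd(3, 7) = 1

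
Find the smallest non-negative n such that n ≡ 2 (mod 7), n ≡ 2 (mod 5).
2

Using the Chinese Remainder Theorem:
M = product of moduli = 35
For equation 1: M_1 = 5, 5 ≡ 5 (mod 7), inverse of 5 mod 7 is 3 (check: 5 × 3 = 15 ≡ 1 (mod 7))
For equation 2: M_2 = 7, 7 ≡ 2 (mod 5), inverse of 7 mod 5 is 3 (check: 2 × 3 = 6 ≡ 1 (mod 5))
Combine: n ≡ Σ r_i×M_i×(M_i⁻¹ mod m_i) = 2×5×3 + 2×7×3 = 30 + 42 = 72
72 mod 35 = 2
n ≡ 2 (mod 35)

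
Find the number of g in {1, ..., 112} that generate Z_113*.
Number of primitive roots mod 113 = φ(112) = 48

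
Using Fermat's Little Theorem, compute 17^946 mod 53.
By Fermat: 17^{52} ≡ 1 (mod 53). 946 ≡ 10 (mod 52). So 17^{946} ≡ 17^{10} ≡ 10 (mod 53)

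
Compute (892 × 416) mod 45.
2

(892 × 416) = 371072
371072 mod 45 = 2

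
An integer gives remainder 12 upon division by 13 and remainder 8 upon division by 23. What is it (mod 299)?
M = 13 × 23 = 299. M₁ = 23, y₁ ≡ 4 (mod 13). M₂ = 13, y₂ ≡ 16 (mod 23). y = 12×23×4 + 8×13×16 ≡ 77 (mod 299). The smallest positive such number is 77.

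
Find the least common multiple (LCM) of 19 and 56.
1064

First find GCD(19, 56) using the Euclidean algorithm:
19 = 0 × 56 + 19
56 = 2 × 19 + 18
19 = 1 × 18 + 1
18 = 18 × 1 + 0
GCD(19, 56) = 1

LCM formula: LCM(a, b) = (a × b) / GCD(a, b)
LCM(19, 56) = (19 × 56) / 1
LCM(19, 56) = 1064 / 1
LCM(19, 56) = 1064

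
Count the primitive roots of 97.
32

The number of primitive roots modulo p is φ(p-1) = φ(96)
φ(96) = 32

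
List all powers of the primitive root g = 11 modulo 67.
g^1, g^2, ..., g^{66} mod 67: {11, 54, 58, 35, 50, 14, 20, 19, 8, 21, 30, 62, 12, 65, 45, 26, 18, 64, 34, 39, 27, 29, 51, 25, 7, 10, 43, 4, 44, 15, 31, 6, 66, 56, 13, 9, 32, 17, 53, 47, 48, 59, 46, 37, 5, 55, 2, 22, 41, 49, 3, 33, 28, 40, 38, 16, 42, 60, 57, 24, 63, 23, 52, 36, 61, 1}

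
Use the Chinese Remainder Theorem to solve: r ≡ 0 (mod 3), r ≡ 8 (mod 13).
M = 3 × 13 = 39. M₁ = 13, y₁ ≡ 1 (mod 3). M₂ = 3, y₂ ≡ 9 (mod 13). r = 0×13×1 + 8×3×9 ≡ 21 (mod 39)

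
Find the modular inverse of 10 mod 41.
10^(-1) ≡ 37 (mod 41). Verification: 10 × 37 = 370 ≡ 1 (mod 41)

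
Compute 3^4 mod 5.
4 = 4 (binary 100). Repeated squaring mod 5: 3^1 ≡ 3; 3^2 ≡ 3² = 9 ≡ 4; 3^4 ≡ 4² = 16 ≡ 1. So 3^4 ≡ 1 (mod 5).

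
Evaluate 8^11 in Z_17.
Using repeated squaring. 11 = 8 + 2 + 1 (binary 1011). Repeated squaring mod 17: 8^1 ≡ 8; 8^2 ≡ 8² = 64 ≡ 13; 8^4 ≡ 13² = 169 ≡ 16; 8^8 ≡ 16² = 256 ≡ 1. Multiply: 8^11 = 8^8 × 8^2 × 8^1 ≡ 1 × 13 × 8 (mod 17): 1 × 13 = 13 ≡ 13; 13 × 8 = 104 ≡ 2. So 8^11 ≡ 2 (mod 17).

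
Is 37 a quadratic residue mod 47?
By Euler's criterion: 37^{23} ≡ 1 (mod 47). Since this equals 1, 37 is a QR.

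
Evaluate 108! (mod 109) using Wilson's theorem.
By Wilson's theorem, (108)! ≡ -1 ≡ 108 (mod 109)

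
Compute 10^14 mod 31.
Using repeated squaring. 14 = 8 + 4 + 2 (binary 1110). Repeated squaring mod 31: 10^1 ≡ 10; 10^2 ≡ 10² = 100 ≡ 7; 10^4 ≡ 7² = 49 ≡ 18; 10^8 ≡ 18² = 324 ≡ 14. Multiply: 10^14 = 10^8 × 10^4 × 10^2 ≡ 14 × 18 × 7 (mod 31): 14 × 18 = 252 ≡ 4; 4 × 7 = 28 ≡ 28. So 10^14 ≡ 28 (mod 31).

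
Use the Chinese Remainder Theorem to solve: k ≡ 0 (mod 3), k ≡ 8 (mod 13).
M = 3 × 13 = 39. M₁ = 13, y₁ ≡ 1 (mod 3). M₂ = 3, y₂ ≡ 9 (mod 13). k = 0×13×1 + 8×3×9 ≡ 21 (mod 39)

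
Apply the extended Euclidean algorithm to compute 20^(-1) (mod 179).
Extended GCD: 20(9) + 179(-1) = 1. So 20^(-1) ≡ 9 ≡ 9 (mod 179). Verify: 20 × 9 = 180 ≡ 1 (mod 179)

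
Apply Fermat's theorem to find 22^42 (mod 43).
By Fermat's Little Theorem, 22^{42} ≡ 1 (mod 43) since 43 is prime and gcd(22, 43) = 1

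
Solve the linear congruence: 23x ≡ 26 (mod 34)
10

Since gcd(23, 34) = 1 divides 26, a solution exists.
Multiply both sides by the inverse of 23 mod 34:
  23^(-1) mod 34 = 3
  x ≡ 3 × 26 ≡ 78 ≡ 10 (mod 34)
Verification: 23 × 10 = 230 = 6 × 34 + 26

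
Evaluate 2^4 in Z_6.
4 = 4 (binary 100). Repeated squaring mod 6: 2^1 ≡ 2; 2^2 ≡ 2² = 4 ≡ 4; 2^4 ≡ 4² = 16 ≡ 4. So 2^4 ≡ 4 (mod 6).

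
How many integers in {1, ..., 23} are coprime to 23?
22

Prime factorization: 23 = 23
Using the formula φ(n) = n × Π(1 - 1/p) for each prime factor p:
φ(23) = 23 × (1 - 1/23)
φ(23) = 22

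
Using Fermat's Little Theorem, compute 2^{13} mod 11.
8

By Fermat's Little Theorem, a^(p-1) ≡ 1 (mod p) for prime p and gcd(a, p) = 1
Here p = 11, so 2^10 ≡ 1 (mod 11)
We can reduce the exponent: 13 mod 10 = 3
So 2^13 ≡ 2^3 (mod 11)
Computing: 2^3 mod 11 = 8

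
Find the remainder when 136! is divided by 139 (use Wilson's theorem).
(138)! = (136)! × (137) × (138) ≡ -1 (mod 139). So (136)! ≡ -1 × [(138)(137)]^(-1) ≡ 69 (mod 139)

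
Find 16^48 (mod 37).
Using Fermat: 16^{36} ≡ 1 (mod 37). 48 ≡ 12 (mod 36). So 16^{48} ≡ 16^{12} ≡ 26 (mod 37)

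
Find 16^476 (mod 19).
Using Fermat: 16^{18} ≡ 1 (mod 19). 476 ≡ 8 (mod 18). So 16^{476} ≡ 16^{8} ≡ 6 (mod 19)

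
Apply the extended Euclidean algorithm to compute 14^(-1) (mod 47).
Extended GCD: 14(-10) + 47(3) = 1. So 14^(-1) ≡ 37 ≡ 37 (mod 47). Verify: 14 × 37 = 518 ≡ 1 (mod 47)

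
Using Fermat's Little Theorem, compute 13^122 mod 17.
By Fermat: 13^{16} ≡ 1 (mod 17). 122 = 7×16 + 10. So 13^{122} ≡ 13^{10} ≡ 16 (mod 17)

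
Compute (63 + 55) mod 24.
22

(63 + 55) = 118
118 mod 24 = 22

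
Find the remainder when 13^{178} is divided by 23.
By Fermat: 13^{22} ≡ 1 (mod 23). 178 = 8×22 + 2. So 13^{178} ≡ 13^{2} ≡ 8 (mod 23)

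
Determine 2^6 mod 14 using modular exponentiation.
6 = 4 + 2 (binary 110). Repeated squaring mod 14: 2^1 ≡ 2; 2^2 ≡ 2² = 4 ≡ 4; 2^4 ≡ 4² = 16 ≡ 2. Multiply: 2^6 = 2^4 × 2^2 ≡ 2 × 4 (mod 14): 2 × 4 = 8 ≡ 8. So 2^6 ≡ 8 (mod 14).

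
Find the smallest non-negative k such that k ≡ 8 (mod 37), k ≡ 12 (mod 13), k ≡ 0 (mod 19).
5225

Using the Chinese Remainder Theorem:
M = product of moduli = 9139
For equation 1: M_1 = 247, 247 ≡ 25 (mod 37), inverse of 247 mod 37 is 3 (check: 25 × 3 = 75 ≡ 1 (mod 37))
For equation 2: M_2 = 703, 703 ≡ 1 (mod 13), inverse of 703 mod 13 is 1 (check: 1 × 1 = 1 ≡ 1 (mod 13))
For equation 3: M_3 = 481, 481 ≡ 6 (mod 19), inverse of 481 mod 19 is 16 (check: 6 × 16 = 96 ≡ 1 (mod 19))
Combine: k ≡ Σ r_i×M_i×(M_i⁻¹ mod m_i) = 8×247×3 + 12×703×1 + 0×481×16 = 5928 + 8436 + 0 = 14364
14364 mod 9139 = 5225
k ≡ 5225 (mod 9139)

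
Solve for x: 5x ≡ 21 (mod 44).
13

Since gcd(5, 44) = 1 divides 21, a solution exists.
Multiply both sides by the inverse of 5 mod 44:
  5^(-1) mod 44 = 9
  x ≡ 9 × 21 ≡ 189 ≡ 13 (mod 44)
Verification: 5 × 13 = 65 = 1 × 44 + 21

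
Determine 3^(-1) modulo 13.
3^(-1) ≡ 9 (mod 13). Verification: 3 × 9 = 27 ≡ 1 (mod 13)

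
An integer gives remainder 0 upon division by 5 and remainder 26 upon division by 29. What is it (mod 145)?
M = 5 × 29 = 145. M₁ = 29, y₁ ≡ 4 (mod 5). M₂ = 5, y₂ ≡ 6 (mod 29). k = 0×29×4 + 26×5×6 ≡ 55 (mod 145). The smallest positive such number is 55.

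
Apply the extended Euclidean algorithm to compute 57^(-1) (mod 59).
Extended GCD: 57(29) + 59(-28) = 1. So 57^(-1) ≡ 29 ≡ 29 (mod 59). Verify: 57 × 29 = 1653 ≡ 1 (mod 59)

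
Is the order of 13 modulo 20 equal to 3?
No, the actual order is 4, not 3.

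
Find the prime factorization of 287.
7 × 41

Divide by primes starting from smallest:
287 ÷ 7 = 41
41 ÷ 41 = 1

287 = 7 × 41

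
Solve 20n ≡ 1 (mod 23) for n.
15

Using Extended Euclidean Algorithm:
gcd(20, 23) = 1
Bezout coefficients: 20 × -8 + 23 × 7 = 1
So 20 × -8 ≡ 1 (mod 23)
The inverse is -8 mod 23 = 15
Verification: 20 × 15 = 300 = 13 × 23 + 1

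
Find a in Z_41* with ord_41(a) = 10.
4 has order 10 mod 41 since 4^{10} ≡ 1 (mod 41) and no smaller power works.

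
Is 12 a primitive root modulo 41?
Yes

To verify, check if 12^(40/q) ≢ 1 (mod 41) for each prime divisor q of 40
Divisors of 40 = 40: [1, 2, 4, 5, 8, 10, 20, 40]
  12^(40/2) = 12^20 ≡ 40 (mod 41)
  12^(40/5) = 12^8 ≡ 18 (mod 41)
Conclusion: 12 is a primitive root modulo 41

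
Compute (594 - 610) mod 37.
21

(594 - 610) = -16
-16 mod 37 = 21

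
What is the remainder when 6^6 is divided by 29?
6 = 4 + 2 (binary 110). Repeated squaring mod 29: 6^1 ≡ 6; 6^2 ≡ 6² = 36 ≡ 7; 6^4 ≡ 7² = 49 ≡ 20. Multiply: 6^6 = 6^4 × 6^2 ≡ 20 × 7 (mod 29): 20 × 7 = 140 ≡ 24. So 6^6 ≡ 24 (mod 29).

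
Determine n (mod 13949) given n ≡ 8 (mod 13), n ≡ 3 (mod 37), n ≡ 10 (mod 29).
9290

Using the Chinese Remainder Theorem:
M = product of moduli = 13949
For equation 1: M_1 = 1073, 1073 ≡ 7 (mod 13), inverse of 1073 mod 13 is 2 (check: 7 × 2 = 14 ≡ 1 (mod 13))
For equation 2: M_2 = 377, 377 ≡ 7 (mod 37), inverse of 377 mod 37 is 16 (check: 7 × 16 = 112 ≡ 1 (mod 37))
For equation 3: M_3 = 481, 481 ≡ 17 (mod 29), inverse of 481 mod 29 is 12 (check: 17 × 12 = 204 ≡ 1 (mod 29))
Combine: n ≡ Σ r_i×M_i×(M_i⁻¹ mod m_i) = 8×1073×2 + 3×377×16 + 10×481×12 = 17168 + 18096 + 57720 = 92984
92984 mod 13949 = 9290
n ≡ 9290 (mod 13949)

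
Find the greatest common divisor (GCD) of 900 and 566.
2

Using the Euclidean algorithm:
900 = 1 × 566 + 334
566 = 1 × 334 + 232
334 = 1 × 232 + 102
232 = 2 × 102 + 28
102 = 3 × 28 + 18
28 = 1 × 18 + 10
18 = 1 × 10 + 8
10 = 1 × 8 + 2
8 = 4 × 2 + 0

GCD(900, 566) = 2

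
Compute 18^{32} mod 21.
9

Using successive squaring:
Binary expansion of 32: 100000
Powers of 18 mod 21 (each is the square of the previous):
  18^1 ≡ 18 (mod 21)
  18^2 ≡ 18² = 324 ≡ 9 (mod 21)
  18^4 ≡ 9² = 81 ≡ 18 (mod 21)
  18^8 ≡ 18² = 324 ≡ 9 (mod 21)
  18^16 ≡ 9² = 81 ≡ 18 (mod 21)
  18^32 ≡ 18² = 324 ≡ 9 (mod 21)
32 is a power of 2, so 18^32 is the last square: ≡ 9 (mod 21)
Result: 18^32 ≡ 9 (mod 21)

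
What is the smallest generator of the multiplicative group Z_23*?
p - 1 = 22 has prime divisors 2, 11. h is a primitive root mod 23 iff h^(22/q) ≢ 1 (mod 23) for each such q.
h = 2: 2^11 ≡ 1, 2^2 ≡ 4 (mod 23); 2^11 ≡ 1, so not a primitive root.
h = 3: 3^11 ≡ 1, 3^2 ≡ 9 (mod 23); 3^11 ≡ 1, so not a primitive root.
h = 4: 4^11 ≡ 1, 4^2 ≡ 16 (mod 23); 4^11 ≡ 1, so not a primitive root.
h = 5: 5^11 ≡ 22, 5^2 ≡ 2 (mod 23); none is 1, so 5 has order 22 and is a primitive root.
The smallest primitive root mod 23 is g = 5.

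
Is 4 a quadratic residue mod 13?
By Euler's criterion: 4^{6} ≡ 1 (mod 13). Since this equals 1, 4 is a QR.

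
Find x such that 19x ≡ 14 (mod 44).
10

Since gcd(19, 44) = 1 divides 14, a solution exists.
Multiply both sides by the inverse of 19 mod 44:
  19^(-1) mod 44 = 7
  x ≡ 7 × 14 ≡ 98 ≡ 10 (mod 44)
Verification: 19 × 10 = 190 = 4 × 44 + 14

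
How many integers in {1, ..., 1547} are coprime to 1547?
1152

Prime factorization: 1547 = 7 × 13 × 17
Using the formula φ(n) = n × Π(1 - 1/p) for each prime factor p:
φ(1547) = 1547 × (1 - 1/7) × (1 - 1/13) × (1 - 1/17)
φ(1547) = 1152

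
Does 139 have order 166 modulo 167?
p - 1 = 166 has prime divisors 2, 83. Check 139^(166/q) mod 167 for each: 139^(166/2) = 139^83 ≡ 166, 139^(166/83) = 139^2 ≡ 116 (mod 167). None of these is 1, so 139 has order 166 = φ(167), so it is a primitive root mod 167.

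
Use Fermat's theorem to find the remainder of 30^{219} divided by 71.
48

By Fermat's Little Theorem, a^(p-1) ≡ 1 (mod p) for prime p and gcd(a, p) = 1
Here p = 71, so 30^70 ≡ 1 (mod 71)
We can reduce the exponent: 219 mod 70 = 9
So 30^219 ≡ 30^9 (mod 71)
Computing: 30^9 mod 71 = 48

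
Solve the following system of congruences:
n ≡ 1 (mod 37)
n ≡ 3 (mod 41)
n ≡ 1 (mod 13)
5292

Using the Chinese Remainder Theorem:
M = product of moduli = 19721
For equation 1: M_1 = 533, 533 ≡ 15 (mod 37), inverse of 533 mod 37 is 5 (check: 15 × 5 = 75 ≡ 1 (mod 37))
For equation 2: M_2 = 481, 481 ≡ 30 (mod 41), inverse of 481 mod 41 is 26 (check: 30 × 26 = 780 ≡ 1 (mod 41))
For equation 3: M_3 = 1517, 1517 ≡ 9 (mod 13), inverse of 1517 mod 13 is 3 (check: 9 × 3 = 27 ≡ 1 (mod 13))
Combine: n ≡ Σ r_i×M_i×(M_i⁻¹ mod m_i) = 1×533×5 + 3×481×26 + 1×1517×3 = 2665 + 37518 + 4551 = 44734
44734 mod 19721 = 5292
n ≡ 5292 (mod 19721)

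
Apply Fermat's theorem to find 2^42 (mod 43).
By Fermat's Little Theorem, 2^{42} ≡ 1 (mod 43) since 43 is prime and gcd(2, 43) = 1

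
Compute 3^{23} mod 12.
3

Using successive squaring:
Binary expansion of 23: 10111
Powers of 3 mod 12 (each is the square of the previous):
  3^1 ≡ 3 (mod 12)
  3^2 ≡ 3² = 9 ≡ 9 (mod 12)
  3^4 ≡ 9² = 81 ≡ 9 (mod 12)
  3^8 ≡ 9² = 81 ≡ 9 (mod 12)
  3^16 ≡ 9² = 81 ≡ 9 (mod 12)
23 = 16 + 4 + 2 + 1, so 3^23 = 3^16 × 3^4 × 3^2 × 3^1 ≡ 9 × 9 × 9 × 3 (mod 12)
Multiplying step by step:
  9 × 9 = 81 ≡ 9 (mod 12)
  9 × 9 = 81 ≡ 9 (mod 12)
  9 × 3 = 27 ≡ 3 (mod 12)
Result: 3^23 ≡ 3 (mod 12)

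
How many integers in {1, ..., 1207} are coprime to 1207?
1120

Prime factorization: 1207 = 17 × 71
Using the formula φ(n) = n × Π(1 - 1/p) for each prime factor p:
φ(1207) = 1207 × (1 - 1/17) × (1 - 1/71)
φ(1207) = 1120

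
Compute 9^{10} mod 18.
9

Using successive squaring:
Binary expansion of 10: 1010
Powers of 9 mod 18 (each is the square of the previous):
  9^1 ≡ 9 (mod 18)
  9^2 ≡ 9² = 81 ≡ 9 (mod 18)
  9^4 ≡ 9² = 81 ≡ 9 (mod 18)
  9^8 ≡ 9² = 81 ≡ 9 (mod 18)
10 = 8 + 2, so 9^10 = 9^8 × 9^2 ≡ 9 × 9 (mod 18)
Multiplying step by step:
  9 × 9 = 81 ≡ 9 (mod 18)
Result: 9^10 ≡ 9 (mod 18)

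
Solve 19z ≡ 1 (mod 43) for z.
19^(-1) ≡ 34 (mod 43). Verification: 19 × 34 = 646 ≡ 1 (mod 43)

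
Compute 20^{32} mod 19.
1

Using successive squaring:
Binary expansion of 32: 100000
Powers of 20 mod 19 (each is the square of the previous):
  20^1 ≡ 1 (mod 19)
  20^2 ≡ 1² = 1 ≡ 1 (mod 19)
  20^4 ≡ 1² = 1 ≡ 1 (mod 19)
  20^8 ≡ 1² = 1 ≡ 1 (mod 19)
  20^16 ≡ 1² = 1 ≡ 1 (mod 19)
  20^32 ≡ 1² = 1 ≡ 1 (mod 19)
32 is a power of 2, so 20^32 is the last square: ≡ 1 (mod 19)
Result: 20^32 ≡ 1 (mod 19)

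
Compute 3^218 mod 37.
Using Fermat: 3^{36} ≡ 1 (mod 37). 218 ≡ 2 (mod 36). So 3^{218} ≡ 3^{2} ≡ 9 (mod 37)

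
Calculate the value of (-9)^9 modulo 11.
(-9) ≡ 2 (mod 11). 9 = 8 + 1 (binary 1001). Repeated squaring mod 11: 2^1 ≡ 2; 2^2 ≡ 2² = 4 ≡ 4; 2^4 ≡ 4² = 16 ≡ 5; 2^8 ≡ 5² = 25 ≡ 3. Multiply: (-9)^9 ≡ 2^8 × 2^1 ≡ 3 × 2 (mod 11): 3 × 2 = 6 ≡ 6. So (-9)^9 ≡ 6 (mod 11).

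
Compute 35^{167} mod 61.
55

Using successive squaring:
Binary expansion of 167: 10100111
Powers of 35 mod 61 (each is the square of the previous):
  35^1 ≡ 35 (mod 61)
  35^2 ≡ 35² = 1225 ≡ 5 (mod 61)
  35^4 ≡ 5² = 25 ≡ 25 (mod 61)
  35^8 ≡ 25² = 625 ≡ 15 (mod 61)
  35^16 ≡ 15² = 225 ≡ 42 (mod 61)
  35^32 ≡ 42² = 1764 ≡ 56 (mod 61)
  35^64 ≡ 56² = 3136 ≡ 25 (mod 61)
  35^128 ≡ 25² = 625 ≡ 15 (mod 61)
167 = 128 + 32 + 4 + 2 + 1, so 35^167 = 35^128 × 35^32 × 35^4 × 35^2 × 35^1 ≡ 15 × 56 × 25 × 5 × 35 (mod 61)
Multiplying step by step:
  15 × 56 = 840 ≡ 47 (mod 61)
  47 × 25 = 1175 ≡ 16 (mod 61)
  16 × 5 = 80 ≡ 19 (mod 61)
  19 × 35 = 665 ≡ 55 (mod 61)
Result: 35^167 ≡ 55 (mod 61)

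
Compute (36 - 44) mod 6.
4

(36 - 44) = -8
-8 mod 6 = 4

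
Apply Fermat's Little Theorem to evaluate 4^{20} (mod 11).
1

By Fermat's Little Theorem, a^(p-1) ≡ 1 (mod p) for prime p and gcd(a, p) = 1
Here p = 11, so 4^10 ≡ 1 (mod 11)
We can reduce the exponent: 20 mod 10 = 0
So 4^20 ≡ 4^0 (mod 11)
Computing: 4^0 mod 11 = 1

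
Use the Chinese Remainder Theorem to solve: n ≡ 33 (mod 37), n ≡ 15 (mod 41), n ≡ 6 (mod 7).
958

Using the Chinese Remainder Theorem:
M = product of moduli = 10619
For equation 1: M_1 = 287, 287 ≡ 28 (mod 37), inverse of 287 mod 37 is 4 (check: 28 × 4 = 112 ≡ 1 (mod 37))
For equation 2: M_2 = 259, 259 ≡ 13 (mod 41), inverse of 259 mod 41 is 19 (check: 13 × 19 = 247 ≡ 1 (mod 41))
For equation 3: M_3 = 1517, 1517 ≡ 5 (mod 7), inverse of 1517 mod 7 is 3 (check: 5 × 3 = 15 ≡ 1 (mod 7))
Combine: n ≡ Σ r_i×M_i×(M_i⁻¹ mod m_i) = 33×287×4 + 15×259×19 + 6×1517×3 = 37884 + 73815 + 27306 = 139005
139005 mod 10619 = 958
n ≡ 958 (mod 10619)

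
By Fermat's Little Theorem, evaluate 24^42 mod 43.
By Fermat's Little Theorem, 24^{42} ≡ 1 (mod 43) since 43 is prime and gcd(24, 43) = 1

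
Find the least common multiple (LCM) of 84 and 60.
420

First find GCD(84, 60) using the Euclidean algorithm:
84 = 1 × 60 + 24
60 = 2 × 24 + 12
24 = 2 × 12 + 0
GCD(84, 60) = 12

LCM formula: LCM(a, b) = (a × b) / GCD(a, b)
LCM(84, 60) = (84 × 60) / 12
LCM(84, 60) = 5040 / 12
LCM(84, 60) = 420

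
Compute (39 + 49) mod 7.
4

(39 + 49) = 88
88 mod 7 = 4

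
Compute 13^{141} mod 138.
49

Using successive squaring:
Binary expansion of 141: 10001101
Powers of 13 mod 138 (each is the square of the previous):
  13^1 ≡ 13 (mod 138)
  13^2 ≡ 13² = 169 ≡ 31 (mod 138)
  13^4 ≡ 31² = 961 ≡ 133 (mod 138)
  13^8 ≡ 133² = 17689 ≡ 25 (mod 138)
  13^16 ≡ 25² = 625 ≡ 73 (mod 138)
  13^32 ≡ 73² = 5329 ≡ 85 (mod 138)
  13^64 ≡ 85² = 7225 ≡ 49 (mod 138)
  13^128 ≡ 49² = 2401 ≡ 55 (mod 138)
141 = 128 + 8 + 4 + 1, so 13^141 = 13^128 × 13^8 × 13^4 × 13^1 ≡ 55 × 25 × 133 × 13 (mod 138)
Multiplying step by step:
  55 × 25 = 1375 ≡ 133 (mod 138)
  133 × 133 = 17689 ≡ 25 (mod 138)
  25 × 13 = 325 ≡ 49 (mod 138)
Result: 13^141 ≡ 49 (mod 138)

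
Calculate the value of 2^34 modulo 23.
Using Fermat: 2^{22} ≡ 1 (mod 23). 34 ≡ 12 (mod 22). So 2^{34} ≡ 2^{12} ≡ 2 (mod 23)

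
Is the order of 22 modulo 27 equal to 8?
No, the actual order is 9, not 8.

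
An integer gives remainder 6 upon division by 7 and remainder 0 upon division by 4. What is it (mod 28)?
M = 7 × 4 = 28. M₁ = 4, y₁ ≡ 2 (mod 7). M₂ = 7, y₂ ≡ 3 (mod 4). k = 6×4×2 + 0×7×3 ≡ 20 (mod 28). The smallest positive such number is 20.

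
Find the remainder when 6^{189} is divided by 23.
By Fermat: 6^{22} ≡ 1 (mod 23). 189 = 8×22 + 13. So 6^{189} ≡ 6^{13} ≡ 13 (mod 23)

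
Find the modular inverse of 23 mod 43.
23^(-1) ≡ 15 (mod 43). Verification: 23 × 15 = 345 ≡ 1 (mod 43)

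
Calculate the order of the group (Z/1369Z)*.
1332

Prime factorization: 1369 = 37^2
Using the formula φ(n) = n × Π(1 - 1/p) for each prime factor p:
φ(1369) = 1369 × (1 - 1/37)
φ(1369) = 1332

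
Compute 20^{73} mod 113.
5

Using successive squaring:
Binary expansion of 73: 1001001
Powers of 20 mod 113 (each is the square of the previous):
  20^1 ≡ 20 (mod 113)
  20^2 ≡ 20² = 400 ≡ 61 (mod 113)
  20^4 ≡ 61² = 3721 ≡ 105 (mod 113)
  20^8 ≡ 105² = 11025 ≡ 64 (mod 113)
  20^16 ≡ 64² = 4096 ≡ 28 (mod 113)
  20^32 ≡ 28² = 784 ≡ 106 (mod 113)
  20^64 ≡ 106² = 11236 ≡ 49 (mod 113)
73 = 64 + 8 + 1, so 20^73 = 20^64 × 20^8 × 20^1 ≡ 49 × 64 × 20 (mod 113)
Multiplying step by step:
  49 × 64 = 3136 ≡ 85 (mod 113)
  85 × 20 = 1700 ≡ 5 (mod 113)
Result: 20^73 ≡ 5 (mod 113)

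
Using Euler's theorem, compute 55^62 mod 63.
By Euler: 55^{36} ≡ 1 (mod 63) since gcd(55, 63) = 1. 62 = 1×36 + 26. So 55^{62} ≡ 55^{26} ≡ 1 (mod 63)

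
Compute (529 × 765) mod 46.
23

(529 × 765) = 404685
404685 mod 46 = 23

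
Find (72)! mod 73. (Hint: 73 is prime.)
By Wilson's theorem, (72)! ≡ -1 ≡ 72 (mod 73)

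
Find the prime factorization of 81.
3^4

Divide by primes starting from smallest:
81 ÷ 3 = 27
27 ÷ 3 = 9
9 ÷ 3 = 3
3 ÷ 3 = 1

81 = 3^4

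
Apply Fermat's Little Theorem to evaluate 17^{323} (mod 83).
38

By Fermat's Little Theorem, a^(p-1) ≡ 1 (mod p) for prime p and gcd(a, p) = 1
Here p = 83, so 17^82 ≡ 1 (mod 83)
We can reduce the exponent: 323 mod 82 = 77
So 17^323 ≡ 17^77 (mod 83)
Computing: 17^77 mod 83 = 38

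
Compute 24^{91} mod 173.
126

Using successive squaring:
Binary expansion of 91: 1011011
Powers of 24 mod 173 (each is the square of the previous):
  24^1 ≡ 24 (mod 173)
  24^2 ≡ 24² = 576 ≡ 57 (mod 173)
  24^4 ≡ 57² = 3249 ≡ 135 (mod 173)
  24^8 ≡ 135² = 18225 ≡ 60 (mod 173)
  24^16 ≡ 60² = 3600 ≡ 140 (mod 173)
  24^32 ≡ 140² = 19600 ≡ 51 (mod 173)
  24^64 ≡ 51² = 2601 ≡ 6 (mod 173)
91 = 64 + 16 + 8 + 2 + 1, so 24^91 = 24^64 × 24^16 × 24^8 × 24^2 × 24^1 ≡ 6 × 140 × 60 × 57 × 24 (mod 173)
Multiplying step by step:
  6 × 140 = 840 ≡ 148 (mod 173)
  148 × 60 = 8880 ≡ 57 (mod 173)
  57 × 57 = 3249 ≡ 135 (mod 173)
  135 × 24 = 3240 ≡ 126 (mod 173)
Result: 24^91 ≡ 126 (mod 173)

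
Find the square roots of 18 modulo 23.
The square roots of 18 mod 23 are 8 and 15. Verify: 8² = 64 ≡ 18 (mod 23)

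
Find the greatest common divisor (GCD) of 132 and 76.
4

Using the Euclidean algorithm:
132 = 1 × 76 + 56
76 = 1 × 56 + 20
56 = 2 × 20 + 16
20 = 1 × 16 + 4
16 = 4 × 4 + 0

GCD(132, 76) = 4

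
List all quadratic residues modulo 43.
QRs mod 43: {1, 4, 6, 9, 10, 11, 13, 14, 15, 16, 17, 21, 23, 24, 25, 31, 35, 36, 38, 40, 41}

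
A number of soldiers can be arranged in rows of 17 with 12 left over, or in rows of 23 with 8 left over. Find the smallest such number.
M = 17 × 23 = 391. M₁ = 23, y₁ ≡ 3 (mod 17). M₂ = 17, y₂ ≡ 19 (mod 23). y = 12×23×3 + 8×17×19 ≡ 284 (mod 391). The smallest positive such number is 284.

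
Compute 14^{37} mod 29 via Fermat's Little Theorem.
3

By Fermat's Little Theorem, a^(p-1) ≡ 1 (mod p) for prime p and gcd(a, p) = 1
Here p = 29, so 14^28 ≡ 1 (mod 29)
We can reduce the exponent: 37 mod 28 = 9
So 14^37 ≡ 14^9 (mod 29)
Computing: 14^9 mod 29 = 3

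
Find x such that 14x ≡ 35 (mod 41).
23

Since gcd(14, 41) = 1 divides 35, a solution exists.
Multiply both sides by the inverse of 14 mod 41:
  14^(-1) mod 41 = 3
  x ≡ 3 × 35 ≡ 105 ≡ 23 (mod 41)
Verification: 14 × 23 = 322 = 7 × 41 + 35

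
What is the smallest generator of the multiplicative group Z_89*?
p - 1 = 88 has prime divisors 2, 11. h is a primitive root mod 89 iff h^(88/q) ≢ 1 (mod 89) for each such q.
h = 2: 2^44 ≡ 1, 2^8 ≡ 78 (mod 89); 2^44 ≡ 1, so not a primitive root.
h = 3: 3^44 ≡ 88, 3^8 ≡ 64 (mod 89); none is 1, so 3 has order 88 and is a primitive root.
The smallest primitive root mod 89 is g = 3.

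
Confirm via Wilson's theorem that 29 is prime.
(28)! mod 29 = 28. Since this equals -1 (mod 29), Wilson confirms 29 is prime.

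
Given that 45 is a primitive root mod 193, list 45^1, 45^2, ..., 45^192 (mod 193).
g^1, g^2, ..., g^{192} mod 193: {45, 95, 29, 147, 53, 69, 17, 186, 71, 107, 183, 129, 15, 96, 74, 49, 82, 23, 70, 62, 88, 100, 61, 43, 5, 32, 89, 145, 156, 72, 152, 85, 158, 162, 149, 143, 66, 75, 94, 177, 52, 24, 115, 157, 117, 54, 114, 112, 22, 25, 160, 59, 146, 8, 167, 181, 39, 18, 38, 166, 136, 137, 182, 84, 113, 67, 120, 189, 13, 6, 77, 184, 174, 110, 125, 28, 102, 151, 40, 63, 133, 2, 90, 190, 58, 101, 106, 138, 34, 179, 142, 21, 173, 65, 30, 192, 148, 98, 164, 46, 140, 124, 176, 7, 122, 86, 10, 64, 178, 97, 119, 144, 111, 170, 123, 131, 105, 93, 132, 150, 188, 161, 104, 48, 37, 121, 41, 108, 35, 31, 44, 50, 127, 118, 99, 16, 141, 169, 78, 36, 76, 139, 79, 81, 171, 168, 33, 134, 47, 185, 26, 12, 154, 175, 155, 27, 57, 56, 11, 109, 80, 126, 73, 4, 180, 187, 116, 9, 19, 83, 68, 165, 91, 42, 153, 130, 60, 191, 103, 3, 135, 92, 87, 55, 159, 14, 51, 172, 20, 128, 163, 1}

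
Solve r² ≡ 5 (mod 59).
The square roots of 5 mod 59 are 51 and 8. Verify: 51² = 2601 ≡ 5 (mod 59)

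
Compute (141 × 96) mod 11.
6

(141 × 96) = 13536
13536 mod 11 = 6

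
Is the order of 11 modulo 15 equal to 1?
No, the actual order is 2, not 1.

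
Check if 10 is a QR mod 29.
By Euler's criterion: 10^{14} ≡ 28 (mod 29). Since this equals -1 (≡ 28), 10 is not a QR.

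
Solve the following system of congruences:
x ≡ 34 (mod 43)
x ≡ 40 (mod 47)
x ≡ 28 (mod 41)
61610

Using the Chinese Remainder Theorem:
M = product of moduli = 82861
For equation 1: M_1 = 1927, 1927 ≡ 35 (mod 43), inverse of 1927 mod 43 is 16 (check: 35 × 16 = 560 ≡ 1 (mod 43))
For equation 2: M_2 = 1763, 1763 ≡ 24 (mod 47), inverse of 1763 mod 47 is 2 (check: 24 × 2 = 48 ≡ 1 (mod 47))
For equation 3: M_3 = 2021, 2021 ≡ 12 (mod 41), inverse of 2021 mod 41 is 24 (check: 12 × 24 = 288 ≡ 1 (mod 41))
Combine: x ≡ Σ r_i×M_i×(M_i⁻¹ mod m_i) = 34×1927×16 + 40×1763×2 + 28×2021×24 = 1048288 + 141040 + 1358112 = 2547440
2547440 mod 82861 = 61610
x ≡ 61610 (mod 82861)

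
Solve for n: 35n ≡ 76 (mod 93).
50

Since gcd(35, 93) = 1 divides 76, a solution exists.
Multiply both sides by the inverse of 35 mod 93:
  35^(-1) mod 93 = 8
  x ≡ 8 × 76 ≡ 608 ≡ 50 (mod 93)
Verification: 35 × 50 = 1750 = 18 × 93 + 76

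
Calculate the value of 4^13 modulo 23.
Using repeated squaring. 13 = 8 + 4 + 1 (binary 1101). Repeated squaring mod 23: 4^1 ≡ 4; 4^2 ≡ 4² = 16 ≡ 16; 4^4 ≡ 16² = 256 ≡ 3; 4^8 ≡ 3² = 9 ≡ 9. Multiply: 4^13 = 4^8 × 4^4 × 4^1 ≡ 9 × 3 × 4 (mod 23): 9 × 3 = 27 ≡ 4; 4 × 4 = 16 ≡ 16. So 4^13 ≡ 16 (mod 23).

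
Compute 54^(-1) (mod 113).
90

Using Extended Euclidean Algorithm:
gcd(54, 113) = 1
Bezout coefficients: 54 × -23 + 113 × 11 = 1
So 54 × -23 ≡ 1 (mod 113)
The inverse is -23 mod 113 = 90
Verification: 54 × 90 = 4860 = 43 × 113 + 1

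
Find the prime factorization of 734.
2 × 367

Divide by primes starting from smallest:
734 ÷ 2 = 367
367 ÷ 367 = 1

734 = 2 × 367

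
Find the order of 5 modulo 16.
Powers of 5 mod 16: 5^1≡5, 5^2≡9, 5^3≡13, 5^4≡1. Order = 4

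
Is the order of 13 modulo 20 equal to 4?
Yes, ord_20(13) = 4.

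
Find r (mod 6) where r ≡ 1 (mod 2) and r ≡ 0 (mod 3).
M = 2 × 3 = 6. M₁ = 3, y₁ ≡ 1 (mod 2). M₂ = 2, y₂ ≡ 2 (mod 3). r = 1×3×1 + 0×2×2 ≡ 3 (mod 6)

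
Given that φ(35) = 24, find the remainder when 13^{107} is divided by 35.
By Euler: 13^{24} ≡ 1 (mod 35) since gcd(13, 35) = 1. 107 = 4×24 + 11. So 13^{107} ≡ 13^{11} ≡ 27 (mod 35)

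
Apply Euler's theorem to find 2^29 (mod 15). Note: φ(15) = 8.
By Euler: 2^{8} ≡ 1 (mod 15) since gcd(2, 15) = 1. 29 = 3×8 + 5. So 2^{29} ≡ 2^{5} ≡ 2 (mod 15)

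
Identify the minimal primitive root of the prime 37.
p - 1 = 36 has prime divisors 2, 3. h is a primitive root mod 37 iff h^(36/q) ≢ 1 (mod 37) for each such q.
h = 2: 2^18 ≡ 36, 2^12 ≡ 26 (mod 37); none is 1, so 2 has order 36 and is a primitive root.
The smallest primitive root mod 37 is g = 2.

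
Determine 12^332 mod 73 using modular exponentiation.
Using Fermat: 12^{72} ≡ 1 (mod 73). 332 ≡ 44 (mod 72). So 12^{332} ≡ 12^{44} ≡ 16 (mod 73)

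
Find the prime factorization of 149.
149

Divide by primes starting from smallest:
149 ÷ 149 = 1

149 = 149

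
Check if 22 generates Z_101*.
p - 1 = 100 has prime divisors 2, 5. Check 22^(100/q) mod 101 for each: 22^(100/2) = 22^50 ≡ 1, 22^(100/5) = 22^20 ≡ 84 (mod 101). Since 22^50 ≡ 1 (mod 101), the order of 22 divides 50 (in fact the order is 50) ≠ 100, so it is not a primitive root.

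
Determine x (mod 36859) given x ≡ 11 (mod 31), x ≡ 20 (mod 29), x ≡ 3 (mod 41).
32065

Using the Chinese Remainder Theorem:
M = product of moduli = 36859
For equation 1: M_1 = 1189, 1189 ≡ 11 (mod 31), inverse of 1189 mod 31 is 17 (check: 11 × 17 = 187 ≡ 1 (mod 31))
For equation 2: M_2 = 1271, 1271 ≡ 24 (mod 29), inverse of 1271 mod 29 is 23 (check: 24 × 23 = 552 ≡ 1 (mod 29))
For equation 3: M_3 = 899, 899 ≡ 38 (mod 41), inverse of 899 mod 41 is 27 (check: 38 × 27 = 1026 ≡ 1 (mod 41))
Combine: x ≡ Σ r_i×M_i×(M_i⁻¹ mod m_i) = 11×1189×17 + 20×1271×23 + 3×899×27 = 222343 + 584660 + 72819 = 879822
879822 mod 36859 = 32065
x ≡ 32065 (mod 36859)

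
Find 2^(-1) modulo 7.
4

Using Extended Euclidean Algorithm:
gcd(2, 7) = 1
Bezout coefficients: 2 × -3 + 7 × 1 = 1
So 2 × -3 ≡ 1 (mod 7)
The inverse is -3 mod 7 = 4
Verification: 2 × 4 = 8 = 1 × 7 + 1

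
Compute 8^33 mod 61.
Using repeated squaring. 33 = 32 + 1 (binary 100001). Repeated squaring mod 61: 8^1 ≡ 8; 8^2 ≡ 8² = 64 ≡ 3; 8^4 ≡ 3² = 9 ≡ 9; 8^8 ≡ 9² = 81 ≡ 20; 8^16 ≡ 20² = 400 ≡ 34; 8^32 ≡ 34² = 1156 ≡ 58. Multiply: 8^33 = 8^32 × 8^1 ≡ 58 × 8 (mod 61): 58 × 8 = 464 ≡ 37. So 8^33 ≡ 37 (mod 61).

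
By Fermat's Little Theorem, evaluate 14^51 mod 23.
By Fermat: 14^{22} ≡ 1 (mod 23). 51 = 2×22 + 7. So 14^{51} ≡ 14^{7} ≡ 19 (mod 23)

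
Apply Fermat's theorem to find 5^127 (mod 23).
By Fermat: 5^{22} ≡ 1 (mod 23). 127 = 5×22 + 17. So 5^{127} ≡ 5^{17} ≡ 15 (mod 23)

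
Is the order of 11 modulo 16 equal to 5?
No, the actual order is 4, not 5.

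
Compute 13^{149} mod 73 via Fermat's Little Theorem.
15

By Fermat's Little Theorem, a^(p-1) ≡ 1 (mod p) for prime p and gcd(a, p) = 1
Here p = 73, so 13^72 ≡ 1 (mod 73)
We can reduce the exponent: 149 mod 72 = 5
So 13^149 ≡ 13^5 (mod 73)
Computing: 13^5 mod 73 = 15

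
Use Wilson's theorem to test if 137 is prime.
(136)! mod 137 = 136. Since 136 ≡ -1 (mod 137), 137 is prime.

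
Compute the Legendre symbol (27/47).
(27/47) = 27^{23} mod 47 = 1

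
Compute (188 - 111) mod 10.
7

(188 - 111) = 77
77 mod 10 = 7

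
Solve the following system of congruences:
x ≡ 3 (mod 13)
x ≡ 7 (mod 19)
159

Using the Chinese Remainder Theorem:
M = product of moduli = 247
For equation 1: M_1 = 19, 19 ≡ 6 (mod 13), inverse of 19 mod 13 is 11 (check: 6 × 11 = 66 ≡ 1 (mod 13))
For equation 2: M_2 = 13, 13 ≡ 13 (mod 19), inverse of 13 mod 19 is 3 (check: 13 × 3 = 39 ≡ 1 (mod 19))
Combine: x ≡ Σ r_i×M_i×(M_i⁻¹ mod m_i) = 3×19×11 + 7×13×3 = 627 + 273 = 900
900 mod 247 = 159
x ≡ 159 (mod 247)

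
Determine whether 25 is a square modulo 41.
By Euler's criterion: 25^{20} ≡ 1 (mod 41). Since this equals 1, 25 is a QR.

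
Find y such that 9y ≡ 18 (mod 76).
2

Since gcd(9, 76) = 1 divides 18, a solution exists.
Multiply both sides by the inverse of 9 mod 76:
  9^(-1) mod 76 = 17
  x ≡ 17 × 18 ≡ 306 ≡ 2 (mod 76)
Verification: 9 × 2 = 18 = 0 × 76 + 18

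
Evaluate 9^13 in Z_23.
Using repeated squaring. 13 = 8 + 4 + 1 (binary 1101). Repeated squaring mod 23: 9^1 ≡ 9; 9^2 ≡ 9² = 81 ≡ 12; 9^4 ≡ 12² = 144 ≡ 6; 9^8 ≡ 6² = 36 ≡ 13. Multiply: 9^13 = 9^8 × 9^4 × 9^1 ≡ 13 × 6 × 9 (mod 23): 13 × 6 = 78 ≡ 9; 9 × 9 = 81 ≡ 12. So 9^13 ≡ 12 (mod 23).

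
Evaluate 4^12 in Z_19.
Using repeated squaring. 12 = 8 + 4 (binary 1100). Repeated squaring mod 19: 4^1 ≡ 4; 4^2 ≡ 4² = 16 ≡ 16; 4^4 ≡ 16² = 256 ≡ 9; 4^8 ≡ 9² = 81 ≡ 5. Multiply: 4^12 = 4^8 × 4^4 ≡ 5 × 9 (mod 19): 5 × 9 = 45 ≡ 7. So 4^12 ≡ 7 (mod 19).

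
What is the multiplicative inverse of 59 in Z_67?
59^(-1) ≡ 25 (mod 67). Verification: 59 × 25 = 1475 ≡ 1 (mod 67)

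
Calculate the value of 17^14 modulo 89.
Using repeated squaring. 14 = 8 + 4 + 2 (binary 1110). Repeated squaring mod 89: 17^1 ≡ 17; 17^2 ≡ 17² = 289 ≡ 22; 17^4 ≡ 22² = 484 ≡ 39; 17^8 ≡ 39² = 1521 ≡ 8. Multiply: 17^14 = 17^8 × 17^4 × 17^2 ≡ 8 × 39 × 22 (mod 89): 8 × 39 = 312 ≡ 45; 45 × 22 = 990 ≡ 11. So 17^14 ≡ 11 (mod 89).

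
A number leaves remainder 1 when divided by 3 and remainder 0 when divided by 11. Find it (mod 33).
M = 3 × 11 = 33. M₁ = 11, y₁ ≡ 2 (mod 3). M₂ = 3, y₂ ≡ 4 (mod 11). r = 1×11×2 + 0×3×4 ≡ 22 (mod 33)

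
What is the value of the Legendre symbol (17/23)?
(17/23) = 17^{11} mod 23 = -1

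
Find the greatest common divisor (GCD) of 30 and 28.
2

Using the Euclidean algorithm:
30 = 1 × 28 + 2
28 = 14 × 2 + 0

GCD(30, 28) = 2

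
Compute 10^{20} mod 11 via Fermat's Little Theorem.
1

By Fermat's Little Theorem, a^(p-1) ≡ 1 (mod p) for prime p and gcd(a, p) = 1
Here p = 11, so 10^10 ≡ 1 (mod 11)
We can reduce the exponent: 20 mod 10 = 0
So 10^20 ≡ 10^0 (mod 11)
Computing: 10^0 mod 11 = 1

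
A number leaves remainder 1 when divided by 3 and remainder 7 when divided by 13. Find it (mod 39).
M = 3 × 13 = 39. M₁ = 13, y₁ ≡ 1 (mod 3). M₂ = 3, y₂ ≡ 9 (mod 13). t = 1×13×1 + 7×3×9 ≡ 7 (mod 39)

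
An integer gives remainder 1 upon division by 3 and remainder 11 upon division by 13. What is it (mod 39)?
M = 3 × 13 = 39. M₁ = 13, y₁ ≡ 1 (mod 3). M₂ = 3, y₂ ≡ 9 (mod 13). z = 1×13×1 + 11×3×9 ≡ 37 (mod 39). The smallest positive such number is 37.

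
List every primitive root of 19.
Primitive roots mod 19: {2, 3, 10, 13, 14, 15}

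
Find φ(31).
30

Prime factorization: 31 = 31
Using the formula φ(n) = n × Π(1 - 1/p) for each prime factor p:
φ(31) = 31 × (1 - 1/31)
φ(31) = 30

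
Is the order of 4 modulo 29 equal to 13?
No, the actual order is 14, not 13.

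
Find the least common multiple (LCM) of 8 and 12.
24

First find GCD(8, 12) using the Euclidean algorithm:
8 = 0 × 12 + 8
12 = 1 × 8 + 4
8 = 2 × 4 + 0
GCD(8, 12) = 4

LCM formula: LCM(a, b) = (a × b) / GCD(a, b)
LCM(8, 12) = (8 × 12) / 4
LCM(8, 12) = 96 / 4
LCM(8, 12) = 24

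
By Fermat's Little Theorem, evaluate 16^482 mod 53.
By Fermat: 16^{52} ≡ 1 (mod 53). 482 ≡ 14 (mod 52). So 16^{482} ≡ 16^{14} ≡ 16 (mod 53)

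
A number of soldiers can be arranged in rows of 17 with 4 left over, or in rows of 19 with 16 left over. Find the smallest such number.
M = 17 × 19 = 323. M₁ = 19, y₁ ≡ 9 (mod 17). M₂ = 17, y₂ ≡ 9 (mod 19). n = 4×19×9 + 16×17×9 ≡ 225 (mod 323). The smallest positive such number is 225.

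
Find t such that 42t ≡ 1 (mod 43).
42^(-1) ≡ 42 (mod 43). Verification: 42 × 42 = 1764 ≡ 1 (mod 43)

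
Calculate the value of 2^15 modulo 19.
Using repeated squaring. 15 = 8 + 4 + 2 + 1 (binary 1111). Repeated squaring mod 19: 2^1 ≡ 2; 2^2 ≡ 2² = 4 ≡ 4; 2^4 ≡ 4² = 16 ≡ 16; 2^8 ≡ 16² = 256 ≡ 9. Multiply: 2^15 = 2^8 × 2^4 × 2^2 × 2^1 ≡ 9 × 16 × 4 × 2 (mod 19): 9 × 16 = 144 ≡ 11; 11 × 4 = 44 ≡ 6; 6 × 2 = 12 ≡ 12. So 2^15 ≡ 12 (mod 19).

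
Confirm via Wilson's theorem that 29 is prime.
(28)! mod 29 = 28. Since this equals -1 (mod 29), Wilson confirms 29 is prime.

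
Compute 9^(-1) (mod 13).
3

Using Extended Euclidean Algorithm:
gcd(9, 13) = 1
Bezout coefficients: 9 × 3 + 13 × -2 = 1
So 9 × 3 ≡ 1 (mod 13)
The inverse is 3 mod 13 = 3
Verification: 9 × 3 = 27 = 2 × 13 + 1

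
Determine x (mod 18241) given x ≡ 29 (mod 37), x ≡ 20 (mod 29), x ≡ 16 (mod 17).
2804

Using the Chinese Remainder Theorem:
M = product of moduli = 18241
For equation 1: M_1 = 493, 493 ≡ 12 (mod 37), inverse of 493 mod 37 is 34 (check: 12 × 34 = 408 ≡ 1 (mod 37))
For equation 2: M_2 = 629, 629 ≡ 20 (mod 29), inverse of 629 mod 29 is 16 (check: 20 × 16 = 320 ≡ 1 (mod 29))
For equation 3: M_3 = 1073, 1073 ≡ 2 (mod 17), inverse of 1073 mod 17 is 9 (check: 2 × 9 = 18 ≡ 1 (mod 17))
Combine: x ≡ Σ r_i×M_i×(M_i⁻¹ mod m_i) = 29×493×34 + 20×629×16 + 16×1073×9 = 486098 + 201280 + 154512 = 841890
841890 mod 18241 = 2804
x ≡ 2804 (mod 18241)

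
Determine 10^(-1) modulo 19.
10^(-1) ≡ 2 (mod 19). Verification: 10 × 2 = 20 ≡ 1 (mod 19)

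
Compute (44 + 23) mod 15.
7

(44 + 23) = 67
67 mod 15 = 7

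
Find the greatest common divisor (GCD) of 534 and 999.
3

Using the Euclidean algorithm:
534 = 0 × 999 + 534
999 = 1 × 534 + 465
534 = 1 × 465 + 69
465 = 6 × 69 + 51
69 = 1 × 51 + 18
51 = 2 × 18 + 15
18 = 1 × 15 + 3
15 = 5 × 3 + 0

GCD(534, 999) = 3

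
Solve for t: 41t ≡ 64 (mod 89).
58

Since gcd(41, 89) = 1 divides 64, a solution exists.
Multiply both sides by the inverse of 41 mod 89:
  41^(-1) mod 89 = 76
  x ≡ 76 × 64 ≡ 4864 ≡ 58 (mod 89)
Verification: 41 × 58 = 2378 = 26 × 89 + 64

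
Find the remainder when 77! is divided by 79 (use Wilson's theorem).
(78)! = (77)! × (78) ≡ -1 (mod 79). So (77)! ≡ -1 × (78)^(-1) ≡ (-1)×(-1) = 1 (mod 79)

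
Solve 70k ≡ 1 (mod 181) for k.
70^(-1) ≡ 75 (mod 181). Verification: 70 × 75 = 5250 ≡ 1 (mod 181)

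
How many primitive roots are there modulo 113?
Number of primitive roots mod 113 = φ(112) = 48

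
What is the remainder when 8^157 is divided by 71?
Using Fermat: 8^{70} ≡ 1 (mod 71). 157 ≡ 17 (mod 70). So 8^{157} ≡ 8^{17} ≡ 3 (mod 71)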